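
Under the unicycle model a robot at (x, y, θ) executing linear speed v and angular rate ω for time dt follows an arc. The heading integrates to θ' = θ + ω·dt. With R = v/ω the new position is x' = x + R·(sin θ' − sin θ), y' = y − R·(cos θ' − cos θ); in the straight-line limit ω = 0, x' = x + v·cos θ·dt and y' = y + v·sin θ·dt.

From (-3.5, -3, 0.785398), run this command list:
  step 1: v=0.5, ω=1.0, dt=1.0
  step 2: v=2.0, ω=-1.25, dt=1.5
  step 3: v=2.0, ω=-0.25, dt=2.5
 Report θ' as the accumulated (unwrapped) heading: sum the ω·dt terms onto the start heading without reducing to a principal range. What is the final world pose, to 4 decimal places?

(2.8681, -2.5307, -0.7146)

step 1: θ'=1.7854 (R=0.5000) → pose (-3.3650, -2.5400, 1.7854)
step 2: θ'=-0.0896 (R=-1.6000) → pose (-1.6586, -0.6057, -0.0896)
step 3: θ'=-0.7146 (R=-8.0000) → pose (2.8681, -2.5307, -0.7146)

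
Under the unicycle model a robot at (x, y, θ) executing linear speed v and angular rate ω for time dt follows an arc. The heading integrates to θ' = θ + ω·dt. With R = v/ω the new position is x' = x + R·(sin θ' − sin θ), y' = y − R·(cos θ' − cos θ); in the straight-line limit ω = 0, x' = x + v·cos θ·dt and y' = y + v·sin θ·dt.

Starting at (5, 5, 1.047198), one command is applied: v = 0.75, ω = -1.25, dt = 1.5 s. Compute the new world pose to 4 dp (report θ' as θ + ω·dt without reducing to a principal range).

θ' = 1.0472 + -1.25·1.5 = -0.8278
R = v/ω = 0.75/-1.25 = -0.6000
x' = 5 + -0.6000·(sin -0.8278 − sin 1.0472) = 5.9615
y' = 5 − -0.6000·(cos -0.8278 − cos 1.0472) = 5.1059

(5.9615, 5.1059, -0.8278)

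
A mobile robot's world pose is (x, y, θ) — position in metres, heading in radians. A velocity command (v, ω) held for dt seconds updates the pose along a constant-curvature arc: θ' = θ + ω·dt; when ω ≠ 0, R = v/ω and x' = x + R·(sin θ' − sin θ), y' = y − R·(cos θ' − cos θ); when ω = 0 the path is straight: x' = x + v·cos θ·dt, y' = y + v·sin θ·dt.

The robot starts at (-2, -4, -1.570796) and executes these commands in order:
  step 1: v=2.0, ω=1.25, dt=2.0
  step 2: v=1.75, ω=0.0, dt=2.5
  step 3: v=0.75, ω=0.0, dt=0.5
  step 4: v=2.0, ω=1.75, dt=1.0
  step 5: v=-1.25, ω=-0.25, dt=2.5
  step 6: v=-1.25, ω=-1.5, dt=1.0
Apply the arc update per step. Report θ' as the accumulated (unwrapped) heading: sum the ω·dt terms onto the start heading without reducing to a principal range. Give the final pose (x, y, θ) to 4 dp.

step 1: θ'=0.9292 (R=1.6000) → pose (0.8818, -4.9576, 0.9292)
step 2: θ'=0.9292 (straight) → pose (3.5001, -1.4526, 0.9292)
step 3: θ'=0.9292 (straight) → pose (3.7246, -1.1521, 0.9292)
step 4: θ'=2.6792 (R=1.1429) → pose (3.3188, 0.5547, 2.6792)
step 5: θ'=2.0542 (R=5.0000) → pose (5.5154, -1.5963, 2.0542)
step 6: θ'=0.5542 (R=0.8333) → pose (5.2161, -2.6922, 0.5542)

(5.2161, -2.6922, 0.5542)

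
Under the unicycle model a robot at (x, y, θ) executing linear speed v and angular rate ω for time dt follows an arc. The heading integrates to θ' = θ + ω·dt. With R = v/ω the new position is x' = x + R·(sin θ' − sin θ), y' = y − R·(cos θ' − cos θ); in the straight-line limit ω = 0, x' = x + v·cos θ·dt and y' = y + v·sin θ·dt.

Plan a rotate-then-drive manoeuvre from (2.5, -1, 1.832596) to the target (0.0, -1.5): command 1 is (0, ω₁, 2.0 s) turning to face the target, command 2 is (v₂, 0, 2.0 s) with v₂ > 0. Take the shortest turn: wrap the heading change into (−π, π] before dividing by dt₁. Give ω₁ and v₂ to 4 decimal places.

heading to target = atan2(-1.5−-1, 0−2.5) = -2.9442
Δθ = wrap(-2.9442 − 1.8326) = 1.5064; ω₁ = Δθ/dt₁ = 0.7532
distance = √((0−2.5)² + (-1.5−-1)²) = 2.5495; v₂ = distance/dt₂ = 1.2748

ω₁ = 0.7532, v₂ = 1.2748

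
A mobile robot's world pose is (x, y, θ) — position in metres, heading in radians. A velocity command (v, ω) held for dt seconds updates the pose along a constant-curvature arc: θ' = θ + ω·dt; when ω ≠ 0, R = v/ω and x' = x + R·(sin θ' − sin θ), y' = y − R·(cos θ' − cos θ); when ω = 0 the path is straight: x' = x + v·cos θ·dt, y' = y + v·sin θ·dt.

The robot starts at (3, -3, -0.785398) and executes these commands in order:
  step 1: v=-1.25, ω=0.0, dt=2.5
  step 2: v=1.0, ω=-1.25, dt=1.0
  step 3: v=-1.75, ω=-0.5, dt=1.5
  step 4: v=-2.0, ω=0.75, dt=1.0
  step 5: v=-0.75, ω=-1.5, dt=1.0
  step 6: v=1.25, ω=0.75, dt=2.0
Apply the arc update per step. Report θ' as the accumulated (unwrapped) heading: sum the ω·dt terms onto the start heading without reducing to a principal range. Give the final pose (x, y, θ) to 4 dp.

(2.8118, 0.7475, -2.0354)

step 1: θ'=-0.7854 (straight) → pose (0.7903, -0.7903, -0.7854)
step 2: θ'=-2.0354 (R=-0.8000) → pose (0.9398, -1.7144, -2.0354)
step 3: θ'=-2.7854 (R=3.5000) → pose (2.8483, -0.0024, -2.7854)
step 4: θ'=-2.0354 (R=-2.6667) → pose (4.3024, 1.3021, -2.0354)
step 5: θ'=-3.5354 (R=0.5000) → pose (4.9413, 1.5398, -3.5354)
step 6: θ'=-2.0354 (R=1.6667) → pose (2.8118, 0.7475, -2.0354)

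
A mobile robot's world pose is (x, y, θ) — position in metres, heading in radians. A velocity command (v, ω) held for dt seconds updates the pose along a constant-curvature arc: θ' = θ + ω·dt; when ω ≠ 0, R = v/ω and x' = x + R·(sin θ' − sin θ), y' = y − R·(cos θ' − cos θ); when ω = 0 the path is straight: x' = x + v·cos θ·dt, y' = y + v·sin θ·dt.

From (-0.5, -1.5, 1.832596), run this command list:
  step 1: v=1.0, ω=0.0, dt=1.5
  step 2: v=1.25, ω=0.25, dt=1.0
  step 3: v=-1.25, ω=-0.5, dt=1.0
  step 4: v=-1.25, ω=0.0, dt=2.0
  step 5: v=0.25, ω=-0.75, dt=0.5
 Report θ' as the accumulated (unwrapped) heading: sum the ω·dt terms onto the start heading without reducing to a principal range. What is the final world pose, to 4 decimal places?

step 1: θ'=1.8326 (straight) → pose (-0.8882, -0.0511, 1.8326)
step 2: θ'=2.0826 (R=5.0000) → pose (-1.3585, 1.1035, 2.0826)
step 3: θ'=1.5826 (R=2.5000) → pose (-1.0384, -0.0913, 1.5826)
step 4: θ'=1.5826 (straight) → pose (-1.0089, -2.5912, 1.5826)
step 5: θ'=1.2076 (R=-0.3333) → pose (-0.9872, -2.4688, 1.2076)

(-0.9872, -2.4688, 1.2076)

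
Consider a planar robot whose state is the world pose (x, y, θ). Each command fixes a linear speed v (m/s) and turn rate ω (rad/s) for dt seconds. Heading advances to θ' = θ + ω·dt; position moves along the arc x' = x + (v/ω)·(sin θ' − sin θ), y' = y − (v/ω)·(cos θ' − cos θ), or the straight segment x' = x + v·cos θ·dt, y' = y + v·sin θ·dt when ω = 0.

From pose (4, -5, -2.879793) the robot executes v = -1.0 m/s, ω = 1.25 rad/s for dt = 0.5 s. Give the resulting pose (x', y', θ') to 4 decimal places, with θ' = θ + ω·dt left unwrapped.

(4.4130, -4.7328, -2.2548)

θ' = -2.8798 + 1.25·0.5 = -2.2548
R = v/ω = -1.0/1.25 = -0.8000
x' = 4 + -0.8000·(sin -2.2548 − sin -2.8798) = 4.4130
y' = -5 − -0.8000·(cos -2.2548 − cos -2.8798) = -4.7328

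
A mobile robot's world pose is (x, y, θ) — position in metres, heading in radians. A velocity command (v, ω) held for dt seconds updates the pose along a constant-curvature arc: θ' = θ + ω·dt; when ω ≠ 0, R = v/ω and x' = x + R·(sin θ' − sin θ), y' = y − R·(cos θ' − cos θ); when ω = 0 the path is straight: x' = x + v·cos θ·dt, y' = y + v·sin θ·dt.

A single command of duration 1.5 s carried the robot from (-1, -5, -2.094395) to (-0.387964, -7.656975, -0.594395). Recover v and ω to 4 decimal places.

Δθ = -0.594395 − -2.094395 = 1.500000
ω = Δθ/dt = 1.500000/1.5 = 1.0000
R = −Δy/(cos θ' − cos θ) = 2.0000
v = R·ω = 2.0000·1.0000 = 2.0000

v = 2.0000, ω = 1.0000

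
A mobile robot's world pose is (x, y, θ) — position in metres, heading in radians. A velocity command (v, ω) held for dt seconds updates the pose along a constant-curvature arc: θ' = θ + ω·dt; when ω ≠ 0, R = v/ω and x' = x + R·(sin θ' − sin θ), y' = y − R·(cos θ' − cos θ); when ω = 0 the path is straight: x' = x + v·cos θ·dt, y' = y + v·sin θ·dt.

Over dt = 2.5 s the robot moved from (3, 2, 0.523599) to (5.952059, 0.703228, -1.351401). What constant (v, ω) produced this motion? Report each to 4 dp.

v = 1.5000, ω = -0.7500

Δθ = -1.351401 − 0.523599 = -1.875000
ω = Δθ/dt = -1.875000/2.5 = -0.7500
R = Δx/(sin θ' − sin θ) = -2.0000
v = R·ω = -2.0000·-0.7500 = 1.5000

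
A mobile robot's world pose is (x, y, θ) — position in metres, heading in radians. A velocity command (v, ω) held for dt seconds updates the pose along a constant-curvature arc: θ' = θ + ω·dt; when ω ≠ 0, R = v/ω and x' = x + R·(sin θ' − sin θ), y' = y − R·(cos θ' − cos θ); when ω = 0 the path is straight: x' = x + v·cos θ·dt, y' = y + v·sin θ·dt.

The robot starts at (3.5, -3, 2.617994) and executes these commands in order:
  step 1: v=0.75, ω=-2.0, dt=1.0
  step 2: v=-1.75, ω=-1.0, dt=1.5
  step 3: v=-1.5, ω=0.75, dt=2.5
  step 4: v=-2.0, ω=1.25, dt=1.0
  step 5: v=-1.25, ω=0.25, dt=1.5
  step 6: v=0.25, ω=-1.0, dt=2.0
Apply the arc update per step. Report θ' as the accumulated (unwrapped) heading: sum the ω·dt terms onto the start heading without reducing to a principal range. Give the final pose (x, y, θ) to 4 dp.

(-0.6334, -4.9010, 0.6180)

step 1: θ'=0.6180 (R=-0.3750) → pose (3.4702, -2.3696, 0.6180)
step 2: θ'=-0.8820 (R=1.7500) → pose (1.1052, -2.0556, -0.8820)
step 3: θ'=0.9930 (R=-2.0000) → pose (-2.1141, -2.2344, 0.9930)
step 4: θ'=2.2430 (R=-1.6000) → pose (-2.0258, -4.1046, 2.2430)
step 5: θ'=2.6180 (R=-5.0000) → pose (-0.6135, -5.3212, 2.6180)
step 6: θ'=0.6180 (R=-0.2500) → pose (-0.6334, -4.9010, 0.6180)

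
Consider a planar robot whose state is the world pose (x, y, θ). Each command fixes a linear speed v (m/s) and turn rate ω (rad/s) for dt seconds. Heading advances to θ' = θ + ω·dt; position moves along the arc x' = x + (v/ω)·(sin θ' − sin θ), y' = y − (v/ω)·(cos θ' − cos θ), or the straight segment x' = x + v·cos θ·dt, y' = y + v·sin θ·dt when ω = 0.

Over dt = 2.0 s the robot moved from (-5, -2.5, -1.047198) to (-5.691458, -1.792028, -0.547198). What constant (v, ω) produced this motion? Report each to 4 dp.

Δθ = -0.547198 − -1.047198 = 0.500000
ω = Δθ/dt = 0.500000/2.0 = 0.2500
R = −Δy/(cos θ' − cos θ) = -2.0000
v = R·ω = -2.0000·0.2500 = -0.5000

v = -0.5000, ω = 0.2500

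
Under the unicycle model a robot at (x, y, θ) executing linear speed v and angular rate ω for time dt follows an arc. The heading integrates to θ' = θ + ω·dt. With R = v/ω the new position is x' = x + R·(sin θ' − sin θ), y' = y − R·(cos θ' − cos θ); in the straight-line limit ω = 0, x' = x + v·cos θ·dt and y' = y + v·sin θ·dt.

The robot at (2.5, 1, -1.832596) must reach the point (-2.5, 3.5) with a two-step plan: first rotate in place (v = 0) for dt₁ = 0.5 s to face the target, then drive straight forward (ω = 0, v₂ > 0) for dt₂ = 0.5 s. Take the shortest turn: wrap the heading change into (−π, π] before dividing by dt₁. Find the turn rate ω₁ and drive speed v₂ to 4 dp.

ω₁ = -3.5453, v₂ = 11.1803

heading to target = atan2(3.5−1, -2.5−2.5) = 2.6779
Δθ = wrap(2.6779 − -1.8326) = -1.7726; ω₁ = Δθ/dt₁ = -3.5453
distance = √((-2.5−2.5)² + (3.5−1)²) = 5.5902; v₂ = distance/dt₂ = 11.1803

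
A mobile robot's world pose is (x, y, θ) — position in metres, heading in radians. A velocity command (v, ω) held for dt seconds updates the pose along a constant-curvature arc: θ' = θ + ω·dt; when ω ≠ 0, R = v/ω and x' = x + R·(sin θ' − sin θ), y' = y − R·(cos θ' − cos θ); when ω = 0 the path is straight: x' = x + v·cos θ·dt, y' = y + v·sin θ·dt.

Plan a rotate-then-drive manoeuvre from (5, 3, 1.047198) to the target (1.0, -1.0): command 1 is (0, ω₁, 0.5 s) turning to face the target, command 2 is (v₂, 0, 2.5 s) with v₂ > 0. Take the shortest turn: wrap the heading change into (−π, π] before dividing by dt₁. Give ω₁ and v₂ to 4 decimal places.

ω₁ = 5.7596, v₂ = 2.2627

heading to target = atan2(-1−3, 1−5) = -2.3562
Δθ = wrap(-2.3562 − 1.0472) = 2.8798; ω₁ = Δθ/dt₁ = 5.7596
distance = √((1−5)² + (-1−3)²) = 5.6569; v₂ = distance/dt₂ = 2.2627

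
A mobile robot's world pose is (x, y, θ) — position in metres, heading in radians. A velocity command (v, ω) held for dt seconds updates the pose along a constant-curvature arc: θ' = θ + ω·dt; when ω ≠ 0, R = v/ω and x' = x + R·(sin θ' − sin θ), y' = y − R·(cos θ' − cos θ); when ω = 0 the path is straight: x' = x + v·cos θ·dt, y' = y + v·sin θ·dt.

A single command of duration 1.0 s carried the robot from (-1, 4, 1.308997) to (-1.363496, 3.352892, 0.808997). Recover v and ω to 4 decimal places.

v = -0.7500, ω = -0.5000

Δθ = 0.808997 − 1.308997 = -0.500000
ω = Δθ/dt = -0.500000/1.0 = -0.5000
R = −Δy/(cos θ' − cos θ) = 1.5000
v = R·ω = 1.5000·-0.5000 = -0.7500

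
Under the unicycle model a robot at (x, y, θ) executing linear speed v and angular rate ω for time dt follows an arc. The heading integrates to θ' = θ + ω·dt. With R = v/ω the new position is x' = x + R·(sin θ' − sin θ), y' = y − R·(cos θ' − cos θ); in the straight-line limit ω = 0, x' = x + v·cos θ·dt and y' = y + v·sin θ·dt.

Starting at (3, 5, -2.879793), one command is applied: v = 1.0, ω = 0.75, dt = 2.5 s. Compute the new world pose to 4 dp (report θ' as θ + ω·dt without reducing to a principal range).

(2.2197, 2.9971, -1.0048)

θ' = -2.8798 + 0.75·2.5 = -1.0048
R = v/ω = 1.0/0.75 = 1.3333
x' = 3 + 1.3333·(sin -1.0048 − sin -2.8798) = 2.2197
y' = 5 − 1.3333·(cos -1.0048 − cos -2.8798) = 2.9971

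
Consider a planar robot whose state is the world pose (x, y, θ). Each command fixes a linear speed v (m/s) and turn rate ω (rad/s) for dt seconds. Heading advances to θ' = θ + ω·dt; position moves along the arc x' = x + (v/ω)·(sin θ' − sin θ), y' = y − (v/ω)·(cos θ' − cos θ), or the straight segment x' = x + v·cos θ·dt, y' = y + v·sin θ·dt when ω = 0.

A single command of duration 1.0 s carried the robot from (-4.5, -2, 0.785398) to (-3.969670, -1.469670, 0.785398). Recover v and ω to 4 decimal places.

v = 0.7500, ω = 0.0000

Δθ = 0.785398 − 0.785398 = 0.000000
ω = Δθ/dt = 0.000000/1.0 = 0.0000
ω = 0 → v = (Δx·cos θ + Δy·sin θ)/dt = 0.7500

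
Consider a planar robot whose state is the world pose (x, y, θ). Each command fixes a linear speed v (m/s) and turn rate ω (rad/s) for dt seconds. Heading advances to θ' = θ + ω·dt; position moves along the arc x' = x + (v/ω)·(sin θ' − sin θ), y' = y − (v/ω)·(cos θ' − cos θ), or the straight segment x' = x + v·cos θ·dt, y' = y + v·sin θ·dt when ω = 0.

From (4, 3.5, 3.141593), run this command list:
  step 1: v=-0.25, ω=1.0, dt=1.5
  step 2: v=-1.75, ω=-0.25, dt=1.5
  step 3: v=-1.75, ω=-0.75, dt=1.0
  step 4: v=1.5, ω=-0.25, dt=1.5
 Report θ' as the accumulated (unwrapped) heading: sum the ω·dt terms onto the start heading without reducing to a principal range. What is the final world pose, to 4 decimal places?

(3.9690, 7.0035, 3.1416)

step 1: θ'=4.6416 (R=-0.2500) → pose (4.2494, 3.7323, 4.6416)
step 2: θ'=4.2666 (R=7.0000) → pose (4.9160, 6.2554, 4.2666)
step 3: θ'=3.5166 (R=2.3333) → pose (6.1666, 7.4205, 3.5166)
step 4: θ'=3.1416 (R=-6.0000) → pose (3.9690, 7.0035, 3.1416)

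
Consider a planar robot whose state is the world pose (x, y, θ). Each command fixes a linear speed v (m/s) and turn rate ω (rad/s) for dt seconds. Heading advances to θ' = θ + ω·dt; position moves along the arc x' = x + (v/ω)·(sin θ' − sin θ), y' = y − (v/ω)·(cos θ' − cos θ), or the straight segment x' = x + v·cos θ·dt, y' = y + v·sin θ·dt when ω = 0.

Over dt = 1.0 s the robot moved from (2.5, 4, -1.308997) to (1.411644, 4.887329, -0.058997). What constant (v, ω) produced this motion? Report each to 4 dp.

v = -1.5000, ω = 1.2500

Δθ = -0.058997 − -1.308997 = 1.250000
ω = Δθ/dt = 1.250000/1.0 = 1.2500
R = Δx/(sin θ' − sin θ) = -1.2000
v = R·ω = -1.2000·1.2500 = -1.5000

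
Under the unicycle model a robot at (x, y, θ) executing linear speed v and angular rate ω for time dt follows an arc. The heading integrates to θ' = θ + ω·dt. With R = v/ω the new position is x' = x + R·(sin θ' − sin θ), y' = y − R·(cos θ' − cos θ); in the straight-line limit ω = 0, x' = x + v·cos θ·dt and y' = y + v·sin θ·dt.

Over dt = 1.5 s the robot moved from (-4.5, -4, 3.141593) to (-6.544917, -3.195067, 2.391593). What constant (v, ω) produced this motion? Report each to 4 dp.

v = 1.5000, ω = -0.5000

Δθ = 2.391593 − 3.141593 = -0.750000
ω = Δθ/dt = -0.750000/1.5 = -0.5000
R = Δx/(sin θ' − sin θ) = -3.0000
v = R·ω = -3.0000·-0.5000 = 1.5000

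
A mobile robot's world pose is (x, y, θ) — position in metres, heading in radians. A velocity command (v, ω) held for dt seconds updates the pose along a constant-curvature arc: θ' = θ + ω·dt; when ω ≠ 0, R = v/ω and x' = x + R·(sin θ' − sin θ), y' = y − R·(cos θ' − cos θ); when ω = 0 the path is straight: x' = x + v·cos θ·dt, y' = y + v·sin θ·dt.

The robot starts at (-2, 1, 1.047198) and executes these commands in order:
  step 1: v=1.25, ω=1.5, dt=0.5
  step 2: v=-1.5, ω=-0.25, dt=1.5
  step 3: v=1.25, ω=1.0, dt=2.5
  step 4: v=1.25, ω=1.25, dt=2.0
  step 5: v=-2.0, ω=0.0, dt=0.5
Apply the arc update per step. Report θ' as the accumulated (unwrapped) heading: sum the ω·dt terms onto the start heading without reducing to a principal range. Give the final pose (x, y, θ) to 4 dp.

(-4.0866, -1.3977, 6.4222)

step 1: θ'=1.7972 (R=0.8333) → pose (-1.9096, 1.6037, 1.7972)
step 2: θ'=1.4222 (R=6.0000) → pose (-1.8226, -0.6314, 1.4222)
step 3: θ'=3.9222 (R=1.2500) → pose (-3.9385, 0.4418, 3.9222)
step 4: θ'=6.4222 (R=1.0000) → pose (-3.0962, -1.2591, 6.4222)
step 5: θ'=6.4222 (straight) → pose (-4.0866, -1.3977, 6.4222)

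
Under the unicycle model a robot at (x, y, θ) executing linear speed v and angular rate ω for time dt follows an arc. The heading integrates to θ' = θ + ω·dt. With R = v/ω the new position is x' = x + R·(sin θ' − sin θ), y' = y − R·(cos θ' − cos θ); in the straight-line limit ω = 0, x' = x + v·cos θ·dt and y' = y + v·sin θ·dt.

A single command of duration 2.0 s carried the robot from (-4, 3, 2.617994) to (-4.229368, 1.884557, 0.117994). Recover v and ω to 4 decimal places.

Δθ = 0.117994 − 2.617994 = -2.500000
ω = Δθ/dt = -2.500000/2.0 = -1.2500
R = −Δy/(cos θ' − cos θ) = 0.6000
v = R·ω = 0.6000·-1.2500 = -0.7500

v = -0.7500, ω = -1.2500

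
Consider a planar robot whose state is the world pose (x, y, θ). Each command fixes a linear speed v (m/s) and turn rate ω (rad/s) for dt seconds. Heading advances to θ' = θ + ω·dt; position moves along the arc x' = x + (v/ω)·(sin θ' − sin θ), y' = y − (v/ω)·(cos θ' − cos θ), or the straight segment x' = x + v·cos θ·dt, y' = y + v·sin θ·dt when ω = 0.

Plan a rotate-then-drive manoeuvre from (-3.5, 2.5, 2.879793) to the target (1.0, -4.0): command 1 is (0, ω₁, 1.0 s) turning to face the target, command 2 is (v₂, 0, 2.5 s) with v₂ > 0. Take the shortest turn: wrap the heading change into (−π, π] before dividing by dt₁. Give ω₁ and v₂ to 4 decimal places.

heading to target = atan2(-4−2.5, 1−-3.5) = -0.9653
Δθ = wrap(-0.9653 − 2.8798) = 2.4381; ω₁ = Δθ/dt₁ = 2.4381
distance = √((1−-3.5)² + (-4−2.5)²) = 7.9057; v₂ = distance/dt₂ = 3.1623

ω₁ = 2.4381, v₂ = 3.1623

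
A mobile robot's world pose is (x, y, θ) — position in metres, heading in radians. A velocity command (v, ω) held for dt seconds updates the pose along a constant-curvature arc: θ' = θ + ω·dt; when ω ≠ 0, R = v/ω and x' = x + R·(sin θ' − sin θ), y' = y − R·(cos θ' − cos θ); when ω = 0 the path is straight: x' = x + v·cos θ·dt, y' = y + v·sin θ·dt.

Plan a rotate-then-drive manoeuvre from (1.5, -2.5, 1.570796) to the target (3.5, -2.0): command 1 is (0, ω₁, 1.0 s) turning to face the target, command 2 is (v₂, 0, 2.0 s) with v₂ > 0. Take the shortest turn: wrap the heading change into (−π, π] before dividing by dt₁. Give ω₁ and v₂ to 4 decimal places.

ω₁ = -1.3258, v₂ = 1.0308

heading to target = atan2(-2−-2.5, 3.5−1.5) = 0.2450
Δθ = wrap(0.2450 − 1.5708) = -1.3258; ω₁ = Δθ/dt₁ = -1.3258
distance = √((3.5−1.5)² + (-2−-2.5)²) = 2.0616; v₂ = distance/dt₂ = 1.0308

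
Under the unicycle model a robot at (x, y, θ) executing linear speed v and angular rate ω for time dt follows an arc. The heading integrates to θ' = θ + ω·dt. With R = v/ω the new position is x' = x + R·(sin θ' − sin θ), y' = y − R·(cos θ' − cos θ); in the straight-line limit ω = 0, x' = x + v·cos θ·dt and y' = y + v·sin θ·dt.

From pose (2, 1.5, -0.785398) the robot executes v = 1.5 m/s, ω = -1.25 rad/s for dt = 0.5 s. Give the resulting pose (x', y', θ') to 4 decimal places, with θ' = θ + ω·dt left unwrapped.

(2.3361, 0.8431, -1.4104)

θ' = -0.7854 + -1.25·0.5 = -1.4104
R = v/ω = 1.5/-1.25 = -1.2000
x' = 2 + -1.2000·(sin -1.4104 − sin -0.7854) = 2.3361
y' = 1.5 − -1.2000·(cos -1.4104 − cos -0.7854) = 0.8431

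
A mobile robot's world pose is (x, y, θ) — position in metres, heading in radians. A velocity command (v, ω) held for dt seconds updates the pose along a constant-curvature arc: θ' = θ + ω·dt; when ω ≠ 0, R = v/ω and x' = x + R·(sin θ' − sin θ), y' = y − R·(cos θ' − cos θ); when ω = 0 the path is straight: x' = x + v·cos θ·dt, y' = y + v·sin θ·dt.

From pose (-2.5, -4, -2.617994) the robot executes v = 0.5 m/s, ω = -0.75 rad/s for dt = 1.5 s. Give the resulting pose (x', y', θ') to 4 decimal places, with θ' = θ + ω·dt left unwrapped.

θ' = -2.6180 + -0.75·1.5 = -3.7430
R = v/ω = 0.5/-0.75 = -0.6667
x' = -2.5 + -0.6667·(sin -3.7430 − sin -2.6180) = -3.2105
y' = -4 − -0.6667·(cos -3.7430 − cos -2.6180) = -3.9723

(-3.2105, -3.9723, -3.7430)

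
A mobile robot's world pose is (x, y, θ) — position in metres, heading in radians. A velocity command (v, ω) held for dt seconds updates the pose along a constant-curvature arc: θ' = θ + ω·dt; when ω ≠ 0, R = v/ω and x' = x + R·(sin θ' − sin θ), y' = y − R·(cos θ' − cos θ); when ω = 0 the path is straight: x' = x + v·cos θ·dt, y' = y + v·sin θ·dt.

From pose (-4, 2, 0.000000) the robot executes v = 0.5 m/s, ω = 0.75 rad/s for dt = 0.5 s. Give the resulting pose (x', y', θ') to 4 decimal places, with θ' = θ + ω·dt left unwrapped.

(-3.7558, 2.0463, 0.3750)

θ' = 0.0000 + 0.75·0.5 = 0.3750
R = v/ω = 0.5/0.75 = 0.6667
x' = -4 + 0.6667·(sin 0.3750 − sin 0.0000) = -3.7558
y' = 2 − 0.6667·(cos 0.3750 − cos 0.0000) = 2.0463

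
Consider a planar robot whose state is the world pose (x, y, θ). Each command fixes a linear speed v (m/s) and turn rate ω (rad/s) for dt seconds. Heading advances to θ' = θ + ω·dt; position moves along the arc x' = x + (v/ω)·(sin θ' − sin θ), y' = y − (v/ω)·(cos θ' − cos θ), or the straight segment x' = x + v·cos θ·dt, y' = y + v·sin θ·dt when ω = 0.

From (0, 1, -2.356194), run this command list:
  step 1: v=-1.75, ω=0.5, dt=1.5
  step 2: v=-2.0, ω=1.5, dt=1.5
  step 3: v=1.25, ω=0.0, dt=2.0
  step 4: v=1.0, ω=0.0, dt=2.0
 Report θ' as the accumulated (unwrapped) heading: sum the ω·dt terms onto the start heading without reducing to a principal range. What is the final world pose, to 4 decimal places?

step 1: θ'=-1.6062 (R=-3.5000) → pose (1.0229, 3.3510, -1.6062)
step 2: θ'=0.6438 (R=-1.3333) → pose (-1.1099, 4.4646, 0.6438)
step 3: θ'=0.6438 (straight) → pose (0.8897, 5.9652, 0.6438)
step 4: θ'=0.6438 (straight) → pose (2.4893, 7.1657, 0.6438)

(2.4893, 7.1657, 0.6438)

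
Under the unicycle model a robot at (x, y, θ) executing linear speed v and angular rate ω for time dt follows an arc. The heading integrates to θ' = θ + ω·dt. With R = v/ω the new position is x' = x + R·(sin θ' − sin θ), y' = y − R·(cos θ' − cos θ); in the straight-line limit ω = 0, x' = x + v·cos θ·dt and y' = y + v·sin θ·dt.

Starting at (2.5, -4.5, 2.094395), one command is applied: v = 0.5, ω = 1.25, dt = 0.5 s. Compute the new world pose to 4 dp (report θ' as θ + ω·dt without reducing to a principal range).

(2.3175, -4.3351, 2.7194)

θ' = 2.0944 + 1.25·0.5 = 2.7194
R = v/ω = 0.5/1.25 = 0.4000
x' = 2.5 + 0.4000·(sin 2.7194 − sin 2.0944) = 2.3175
y' = -4.5 − 0.4000·(cos 2.7194 − cos 2.0944) = -4.3351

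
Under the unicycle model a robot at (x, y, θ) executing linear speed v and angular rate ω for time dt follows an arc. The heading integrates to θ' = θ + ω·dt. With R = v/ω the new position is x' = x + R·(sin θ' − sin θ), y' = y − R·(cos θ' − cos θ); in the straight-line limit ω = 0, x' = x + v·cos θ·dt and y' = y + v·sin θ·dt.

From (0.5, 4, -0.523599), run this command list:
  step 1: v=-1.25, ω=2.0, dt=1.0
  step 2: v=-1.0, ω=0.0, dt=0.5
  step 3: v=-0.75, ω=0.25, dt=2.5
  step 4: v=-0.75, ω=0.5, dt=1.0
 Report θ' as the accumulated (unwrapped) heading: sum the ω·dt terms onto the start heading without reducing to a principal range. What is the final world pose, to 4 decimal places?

step 1: θ'=1.4764 (R=-0.6250) → pose (-0.4347, 3.5176, 1.4764)
step 2: θ'=1.4764 (straight) → pose (-0.4818, 3.0199, 1.4764)
step 3: θ'=2.1014 (R=-3.0000) → pose (-0.0827, 1.2189, 2.1014)
step 4: θ'=2.6014 (R=-1.5000) → pose (0.4396, 0.6916, 2.6014)

(0.4396, 0.6916, 2.6014)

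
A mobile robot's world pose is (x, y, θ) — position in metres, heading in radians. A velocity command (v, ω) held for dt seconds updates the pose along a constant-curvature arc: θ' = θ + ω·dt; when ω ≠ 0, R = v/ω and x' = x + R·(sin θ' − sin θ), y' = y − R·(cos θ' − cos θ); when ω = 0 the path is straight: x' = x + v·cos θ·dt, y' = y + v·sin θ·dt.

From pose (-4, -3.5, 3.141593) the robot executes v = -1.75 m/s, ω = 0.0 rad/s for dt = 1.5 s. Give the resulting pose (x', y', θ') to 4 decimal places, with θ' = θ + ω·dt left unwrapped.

θ' = 3.1416 + 0.0·1.5 = 3.1416
ω = 0 → straight: x' = -4 + -1.75·cos(3.1416)·1.5 = -1.3750
y' = -3.5 + -1.75·sin(3.1416)·1.5 = -3.5000

(-1.3750, -3.5000, 3.1416)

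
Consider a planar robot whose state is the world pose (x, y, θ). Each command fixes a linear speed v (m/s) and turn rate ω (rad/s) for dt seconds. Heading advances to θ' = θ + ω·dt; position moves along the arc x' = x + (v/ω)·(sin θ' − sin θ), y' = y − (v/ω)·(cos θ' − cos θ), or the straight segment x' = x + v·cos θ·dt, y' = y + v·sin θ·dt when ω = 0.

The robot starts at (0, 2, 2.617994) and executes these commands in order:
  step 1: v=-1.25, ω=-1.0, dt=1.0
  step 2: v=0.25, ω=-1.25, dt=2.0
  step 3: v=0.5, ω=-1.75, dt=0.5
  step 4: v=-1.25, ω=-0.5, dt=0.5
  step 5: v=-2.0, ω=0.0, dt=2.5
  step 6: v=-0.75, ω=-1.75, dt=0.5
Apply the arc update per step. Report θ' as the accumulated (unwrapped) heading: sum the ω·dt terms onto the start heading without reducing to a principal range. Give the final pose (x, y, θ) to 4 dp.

(3.6198, 6.2369, -2.8820)

step 1: θ'=1.6180 (R=1.2500) → pose (0.6236, 0.9764, 1.6180)
step 2: θ'=-0.8820 (R=-0.2000) → pose (0.9778, 1.1130, -0.8820)
step 3: θ'=-1.7570 (R=-0.2857) → pose (1.0380, 0.8785, -1.7570)
step 4: θ'=-2.0070 (R=2.5000) → pose (1.2289, 1.4719, -2.0070)
step 5: θ'=-2.0070 (straight) → pose (3.3414, 6.0037, -2.0070)
step 6: θ'=-2.8820 (R=0.4286) → pose (3.6198, 6.2369, -2.8820)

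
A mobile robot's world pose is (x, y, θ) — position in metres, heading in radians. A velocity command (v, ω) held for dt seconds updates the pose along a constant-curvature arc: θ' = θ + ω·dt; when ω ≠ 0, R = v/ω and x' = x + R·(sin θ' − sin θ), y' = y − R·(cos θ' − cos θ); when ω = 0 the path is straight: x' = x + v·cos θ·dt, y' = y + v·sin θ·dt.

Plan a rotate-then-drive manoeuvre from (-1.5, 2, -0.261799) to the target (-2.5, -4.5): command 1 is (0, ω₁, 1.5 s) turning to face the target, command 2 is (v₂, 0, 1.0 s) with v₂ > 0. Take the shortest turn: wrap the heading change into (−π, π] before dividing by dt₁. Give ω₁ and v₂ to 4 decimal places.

ω₁ = -0.9744, v₂ = 6.5765

heading to target = atan2(-4.5−2, -2.5−-1.5) = -1.7234
Δθ = wrap(-1.7234 − -0.2618) = -1.4616; ω₁ = Δθ/dt₁ = -0.9744
distance = √((-2.5−-1.5)² + (-4.5−2)²) = 6.5765; v₂ = distance/dt₂ = 6.5765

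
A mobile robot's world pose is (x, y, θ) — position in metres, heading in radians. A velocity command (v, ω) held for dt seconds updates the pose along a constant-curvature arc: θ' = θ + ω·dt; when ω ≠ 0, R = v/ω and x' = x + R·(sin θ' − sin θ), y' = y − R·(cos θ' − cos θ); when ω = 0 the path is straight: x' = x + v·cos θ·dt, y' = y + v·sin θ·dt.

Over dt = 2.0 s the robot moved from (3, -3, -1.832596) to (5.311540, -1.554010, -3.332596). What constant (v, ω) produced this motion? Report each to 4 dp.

v = -1.5000, ω = -0.7500

Δθ = -3.332596 − -1.832596 = -1.500000
ω = Δθ/dt = -1.500000/2.0 = -0.7500
R = Δx/(sin θ' − sin θ) = 2.0000
v = R·ω = 2.0000·-0.7500 = -1.5000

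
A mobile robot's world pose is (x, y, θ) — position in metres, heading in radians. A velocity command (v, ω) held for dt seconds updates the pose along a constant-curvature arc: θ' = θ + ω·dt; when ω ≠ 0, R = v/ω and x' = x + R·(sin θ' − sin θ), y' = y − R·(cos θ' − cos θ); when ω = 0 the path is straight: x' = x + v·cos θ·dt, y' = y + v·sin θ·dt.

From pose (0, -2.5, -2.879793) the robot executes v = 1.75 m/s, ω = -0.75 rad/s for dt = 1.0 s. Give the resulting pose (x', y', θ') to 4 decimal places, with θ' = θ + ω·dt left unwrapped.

(-1.6983, -2.3069, -3.6298)

θ' = -2.8798 + -0.75·1.0 = -3.6298
R = v/ω = 1.75/-0.75 = -2.3333
x' = 0 + -2.3333·(sin -3.6298 − sin -2.8798) = -1.6983
y' = -2.5 − -2.3333·(cos -3.6298 − cos -2.8798) = -2.3069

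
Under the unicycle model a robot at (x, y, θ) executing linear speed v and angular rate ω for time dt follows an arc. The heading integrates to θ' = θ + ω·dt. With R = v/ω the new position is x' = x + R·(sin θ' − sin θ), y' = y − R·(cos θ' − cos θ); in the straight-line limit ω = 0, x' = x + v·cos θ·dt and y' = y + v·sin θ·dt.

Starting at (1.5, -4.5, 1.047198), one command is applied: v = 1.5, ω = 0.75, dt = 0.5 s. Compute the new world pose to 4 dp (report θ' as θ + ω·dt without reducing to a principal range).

(1.7459, -3.7961, 1.4222)

θ' = 1.0472 + 0.75·0.5 = 1.4222
R = v/ω = 1.5/0.75 = 2.0000
x' = 1.5 + 2.0000·(sin 1.4222 − sin 1.0472) = 1.7459
y' = -4.5 − 2.0000·(cos 1.4222 − cos 1.0472) = -3.7961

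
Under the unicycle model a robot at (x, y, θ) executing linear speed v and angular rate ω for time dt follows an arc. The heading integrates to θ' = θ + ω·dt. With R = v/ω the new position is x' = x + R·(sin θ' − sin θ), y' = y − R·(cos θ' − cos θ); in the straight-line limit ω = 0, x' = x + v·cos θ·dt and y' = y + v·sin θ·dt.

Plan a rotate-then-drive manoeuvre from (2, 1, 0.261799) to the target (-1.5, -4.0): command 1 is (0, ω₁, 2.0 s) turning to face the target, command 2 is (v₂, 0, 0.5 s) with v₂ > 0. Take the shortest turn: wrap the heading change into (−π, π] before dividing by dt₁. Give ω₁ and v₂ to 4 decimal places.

heading to target = atan2(-4−1, -1.5−2) = -2.1815
Δθ = wrap(-2.1815 − 0.2618) = -2.4433; ω₁ = Δθ/dt₁ = -1.2217
distance = √((-1.5−2)² + (-4−1)²) = 6.1033; v₂ = distance/dt₂ = 12.2066

ω₁ = -1.2217, v₂ = 12.2066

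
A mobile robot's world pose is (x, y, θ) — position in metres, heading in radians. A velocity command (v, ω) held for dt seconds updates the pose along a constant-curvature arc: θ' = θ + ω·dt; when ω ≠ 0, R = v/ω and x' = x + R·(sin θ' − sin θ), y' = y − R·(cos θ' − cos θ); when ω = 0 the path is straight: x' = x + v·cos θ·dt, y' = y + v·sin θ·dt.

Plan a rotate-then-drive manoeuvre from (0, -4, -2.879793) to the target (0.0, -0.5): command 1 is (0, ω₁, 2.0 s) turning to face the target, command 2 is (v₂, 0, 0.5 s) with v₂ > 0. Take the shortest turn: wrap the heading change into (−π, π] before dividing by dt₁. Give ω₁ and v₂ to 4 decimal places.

heading to target = atan2(-0.5−-4, 0−0) = 1.5708
Δθ = wrap(1.5708 − -2.8798) = -1.8326; ω₁ = Δθ/dt₁ = -0.9163
distance = √((0−0)² + (-0.5−-4)²) = 3.5000; v₂ = distance/dt₂ = 7.0000

ω₁ = -0.9163, v₂ = 7.0000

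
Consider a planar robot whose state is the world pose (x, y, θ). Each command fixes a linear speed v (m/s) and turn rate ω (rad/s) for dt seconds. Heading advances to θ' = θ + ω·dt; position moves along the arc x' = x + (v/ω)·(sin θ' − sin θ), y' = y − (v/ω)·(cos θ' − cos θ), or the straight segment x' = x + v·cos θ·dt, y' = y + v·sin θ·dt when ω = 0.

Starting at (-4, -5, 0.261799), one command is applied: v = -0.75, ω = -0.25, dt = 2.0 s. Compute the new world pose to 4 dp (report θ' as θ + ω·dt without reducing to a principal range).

θ' = 0.2618 + -0.25·2.0 = -0.2382
R = v/ω = -0.75/-0.25 = 3.0000
x' = -4 + 3.0000·(sin -0.2382 − sin 0.2618) = -5.4843
y' = -5 − 3.0000·(cos -0.2382 − cos 0.2618) = -5.0175

(-5.4843, -5.0175, -0.2382)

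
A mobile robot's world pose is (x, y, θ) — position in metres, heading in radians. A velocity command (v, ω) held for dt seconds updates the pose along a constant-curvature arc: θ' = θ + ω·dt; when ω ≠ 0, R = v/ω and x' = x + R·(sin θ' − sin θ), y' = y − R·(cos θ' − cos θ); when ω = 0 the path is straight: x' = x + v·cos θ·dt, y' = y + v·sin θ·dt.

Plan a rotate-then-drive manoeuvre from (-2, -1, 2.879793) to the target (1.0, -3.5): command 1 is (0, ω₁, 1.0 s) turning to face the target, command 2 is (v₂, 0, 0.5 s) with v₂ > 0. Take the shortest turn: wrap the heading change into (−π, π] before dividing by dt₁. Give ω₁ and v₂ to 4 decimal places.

heading to target = atan2(-3.5−-1, 1−-2) = -0.6947
Δθ = wrap(-0.6947 − 2.8798) = 2.7087; ω₁ = Δθ/dt₁ = 2.7087
distance = √((1−-2)² + (-3.5−-1)²) = 3.9051; v₂ = distance/dt₂ = 7.8102

ω₁ = 2.7087, v₂ = 7.8102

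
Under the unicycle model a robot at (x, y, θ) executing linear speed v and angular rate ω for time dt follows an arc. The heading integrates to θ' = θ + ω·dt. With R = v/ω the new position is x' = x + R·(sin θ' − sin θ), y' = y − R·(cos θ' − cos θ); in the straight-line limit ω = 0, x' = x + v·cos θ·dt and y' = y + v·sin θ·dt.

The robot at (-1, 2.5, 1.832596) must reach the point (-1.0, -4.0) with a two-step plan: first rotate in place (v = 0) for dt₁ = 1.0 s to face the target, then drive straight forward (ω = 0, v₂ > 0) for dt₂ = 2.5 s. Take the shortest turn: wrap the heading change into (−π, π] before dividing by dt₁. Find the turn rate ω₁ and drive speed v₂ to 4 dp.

heading to target = atan2(-4−2.5, -1−-1) = -1.5708
Δθ = wrap(-1.5708 − 1.8326) = 2.8798; ω₁ = Δθ/dt₁ = 2.8798
distance = √((-1−-1)² + (-4−2.5)²) = 6.5000; v₂ = distance/dt₂ = 2.6000

ω₁ = 2.8798, v₂ = 2.6000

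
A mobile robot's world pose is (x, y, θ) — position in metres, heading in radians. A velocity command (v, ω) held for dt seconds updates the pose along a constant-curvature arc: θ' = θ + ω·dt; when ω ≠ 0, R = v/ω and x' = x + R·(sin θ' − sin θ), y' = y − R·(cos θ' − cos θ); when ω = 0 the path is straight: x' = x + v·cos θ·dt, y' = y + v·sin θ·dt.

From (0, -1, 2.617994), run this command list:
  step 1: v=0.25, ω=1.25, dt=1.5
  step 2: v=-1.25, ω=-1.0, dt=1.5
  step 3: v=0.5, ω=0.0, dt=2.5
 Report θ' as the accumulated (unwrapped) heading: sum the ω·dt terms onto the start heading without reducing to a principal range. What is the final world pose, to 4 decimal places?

(-0.1263, 0.0196, 2.9930)

step 1: θ'=4.4930 (R=0.2000) → pose (-0.2952, -1.1297, 4.4930)
step 2: θ'=2.9930 (R=1.2500) → pose (1.1099, -0.1655, 2.9930)
step 3: θ'=2.9930 (straight) → pose (-0.1263, 0.0196, 2.9930)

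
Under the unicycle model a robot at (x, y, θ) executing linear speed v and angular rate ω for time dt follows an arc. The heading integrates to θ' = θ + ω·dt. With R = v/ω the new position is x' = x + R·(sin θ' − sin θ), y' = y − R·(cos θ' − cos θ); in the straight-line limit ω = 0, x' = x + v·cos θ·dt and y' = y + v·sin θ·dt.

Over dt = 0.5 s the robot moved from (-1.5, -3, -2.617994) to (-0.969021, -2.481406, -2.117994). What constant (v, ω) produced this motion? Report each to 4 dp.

Δθ = -2.117994 − -2.617994 = 0.500000
ω = Δθ/dt = 0.500000/0.5 = 1.0000
R = Δx/(sin θ' − sin θ) = -1.5000
v = R·ω = -1.5000·1.0000 = -1.5000

v = -1.5000, ω = 1.0000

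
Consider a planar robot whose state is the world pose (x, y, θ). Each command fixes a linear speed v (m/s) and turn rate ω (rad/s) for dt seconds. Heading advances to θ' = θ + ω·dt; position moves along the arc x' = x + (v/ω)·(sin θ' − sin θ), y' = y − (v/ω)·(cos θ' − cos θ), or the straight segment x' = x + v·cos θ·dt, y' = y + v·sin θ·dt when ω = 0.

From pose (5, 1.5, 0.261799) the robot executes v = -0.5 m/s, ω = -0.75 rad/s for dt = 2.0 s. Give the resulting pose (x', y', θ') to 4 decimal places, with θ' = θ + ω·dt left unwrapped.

θ' = 0.2618 + -0.75·2.0 = -1.2382
R = v/ω = -0.5/-0.75 = 0.6667
x' = 5 + 0.6667·(sin -1.2382 − sin 0.2618) = 4.1973
y' = 1.5 − 0.6667·(cos -1.2382 − cos 0.2618) = 1.9263

(4.1973, 1.9263, -1.2382)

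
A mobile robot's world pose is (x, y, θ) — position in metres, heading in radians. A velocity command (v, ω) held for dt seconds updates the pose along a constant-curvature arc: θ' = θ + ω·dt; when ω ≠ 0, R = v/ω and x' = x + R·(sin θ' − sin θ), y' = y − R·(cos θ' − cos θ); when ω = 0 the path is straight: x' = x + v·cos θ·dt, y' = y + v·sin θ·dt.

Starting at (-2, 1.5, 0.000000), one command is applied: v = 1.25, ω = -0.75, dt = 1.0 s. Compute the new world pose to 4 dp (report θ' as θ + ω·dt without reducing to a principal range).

(-0.8639, 1.0528, -0.7500)

θ' = 0.0000 + -0.75·1.0 = -0.7500
R = v/ω = 1.25/-0.75 = -1.6667
x' = -2 + -1.6667·(sin -0.7500 − sin 0.0000) = -0.8639
y' = 1.5 − -1.6667·(cos -0.7500 − cos 0.0000) = 1.0528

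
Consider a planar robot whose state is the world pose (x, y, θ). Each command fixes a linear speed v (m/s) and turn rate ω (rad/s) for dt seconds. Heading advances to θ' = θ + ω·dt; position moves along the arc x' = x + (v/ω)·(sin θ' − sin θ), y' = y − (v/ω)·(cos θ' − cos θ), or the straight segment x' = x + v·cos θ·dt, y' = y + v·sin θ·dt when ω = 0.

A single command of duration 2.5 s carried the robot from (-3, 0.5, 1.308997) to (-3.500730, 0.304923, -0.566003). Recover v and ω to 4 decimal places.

v = -0.2500, ω = -0.7500

Δθ = -0.566003 − 1.308997 = -1.875000
ω = Δθ/dt = -1.875000/2.5 = -0.7500
R = Δx/(sin θ' − sin θ) = 0.3333
v = R·ω = 0.3333·-0.7500 = -0.2500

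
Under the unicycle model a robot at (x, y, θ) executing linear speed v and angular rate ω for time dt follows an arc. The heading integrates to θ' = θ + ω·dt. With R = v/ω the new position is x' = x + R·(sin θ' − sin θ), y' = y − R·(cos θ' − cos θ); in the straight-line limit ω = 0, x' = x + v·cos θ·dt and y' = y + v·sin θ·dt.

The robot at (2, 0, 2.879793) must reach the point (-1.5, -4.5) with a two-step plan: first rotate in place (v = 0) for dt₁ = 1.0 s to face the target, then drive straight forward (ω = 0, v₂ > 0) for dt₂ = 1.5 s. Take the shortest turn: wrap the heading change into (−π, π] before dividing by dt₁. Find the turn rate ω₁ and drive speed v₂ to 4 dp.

ω₁ = 1.1716, v₂ = 3.8006

heading to target = atan2(-4.5−0, -1.5−2) = -2.2318
Δθ = wrap(-2.2318 − 2.8798) = 1.1716; ω₁ = Δθ/dt₁ = 1.1716
distance = √((-1.5−2)² + (-4.5−0)²) = 5.7009; v₂ = distance/dt₂ = 3.8006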